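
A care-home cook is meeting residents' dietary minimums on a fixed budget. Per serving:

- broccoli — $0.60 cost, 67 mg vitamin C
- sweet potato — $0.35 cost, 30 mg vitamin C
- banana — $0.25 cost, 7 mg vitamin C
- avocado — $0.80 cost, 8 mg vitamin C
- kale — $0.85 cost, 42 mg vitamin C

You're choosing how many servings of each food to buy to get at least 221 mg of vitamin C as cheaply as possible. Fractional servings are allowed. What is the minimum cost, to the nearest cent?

Cost per mg of vitamin C: broccoli $0.0090, sweet potato $0.0117, kale $0.0202, banana $0.0357, avocado $0.1000.
With no serving limits, use only broccoli: 221 mg / 67 mg = 3.299 servings × $0.60 = $1.98.

$1.98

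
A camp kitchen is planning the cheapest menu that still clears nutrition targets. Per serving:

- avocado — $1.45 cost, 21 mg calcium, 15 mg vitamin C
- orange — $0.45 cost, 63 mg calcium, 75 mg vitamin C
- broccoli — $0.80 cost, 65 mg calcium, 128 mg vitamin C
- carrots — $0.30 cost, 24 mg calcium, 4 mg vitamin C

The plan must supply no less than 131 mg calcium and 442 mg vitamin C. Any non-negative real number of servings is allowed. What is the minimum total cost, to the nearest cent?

avocado only: max(131/21, 442/15) = 29.47 servings → $42.73.
orange only: max(131/63, 442/75) = 5.893 servings → $2.65.
broccoli only: max(131/65, 442/128) = 3.453 servings → $2.76.
carrots only: max(131/24, 442/4) = 110.5 servings → $33.15.
avocado + orange: the both-tight solution has a negative serving — not a feasible corner.
avocado + broccoli: the both-tight solution has a negative serving — not a feasible corner.
avocado + carrots with both targets exact would need a negative amount; discard.
orange + broccoli: the both-tight solution has a negative serving — not a feasible corner.
orange + carrots: the both-tight solution has a negative serving — not a feasible corner.
broccoli + carrots: the both-tight solution has a negative serving — not a feasible corner.
Cheapest feasible corner: $2.65.

$2.65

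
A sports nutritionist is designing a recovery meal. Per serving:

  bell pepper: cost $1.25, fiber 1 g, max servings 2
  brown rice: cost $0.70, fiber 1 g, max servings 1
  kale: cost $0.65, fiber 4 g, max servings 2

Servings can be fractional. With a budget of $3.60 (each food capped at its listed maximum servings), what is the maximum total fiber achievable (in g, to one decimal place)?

Fiber per dollar: kale 6.154, brown rice 1.429, bell pepper 0.8.
Take 2 servings of kale: spends $1.30, +8.0 g fiber (running total 8.0 g).
Take 1 serving of brown rice: spends $0.70, +1.0 g fiber (running total 9.0 g).
Take 1.28 servings of bell pepper: spends $1.60, +1.3 g fiber (running total 10.3 g).
Greedy by best ratio exhausts the cost allowance optimally: 10.3 g.

10.3 g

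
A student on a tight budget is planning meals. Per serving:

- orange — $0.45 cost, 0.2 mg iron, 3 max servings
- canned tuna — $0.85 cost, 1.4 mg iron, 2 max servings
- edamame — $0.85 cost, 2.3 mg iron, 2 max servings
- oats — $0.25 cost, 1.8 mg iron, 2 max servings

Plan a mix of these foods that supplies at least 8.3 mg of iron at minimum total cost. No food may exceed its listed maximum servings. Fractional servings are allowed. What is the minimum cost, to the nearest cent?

$2.26

Cost per mg of iron: oats $0.1389, edamame $0.3696, canned tuna $0.6071, orange $2.2500.
Take 2 servings of oats: +3.6 mg iron for $0.50 (total $0.50, still need 4.7 mg).
Take 2 servings of edamame: +4.6 mg iron for $1.70 (total $2.20, still need 0.1 mg).
Take 0.07143 servings of canned tuna: +0.1 mg iron for $0.06 (total $2.26, still need 0.0 mg).
Greedy by cheapest-per-mg is optimal for a single linear constraint, so the minimum cost is $2.26.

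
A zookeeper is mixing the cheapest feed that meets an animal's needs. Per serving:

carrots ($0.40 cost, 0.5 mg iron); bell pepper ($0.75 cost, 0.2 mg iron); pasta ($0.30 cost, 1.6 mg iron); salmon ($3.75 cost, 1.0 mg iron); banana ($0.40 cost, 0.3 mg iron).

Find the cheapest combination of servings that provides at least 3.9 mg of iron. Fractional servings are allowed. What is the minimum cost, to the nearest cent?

Cost per mg of iron: pasta $0.1875, carrots $0.8000, banana $1.3333, bell pepper $3.7500, salmon $3.7500.
With no serving limits, use only pasta: 3.9 mg / 1.6 mg = 2.438 servings × $0.30 = $0.73.

$0.73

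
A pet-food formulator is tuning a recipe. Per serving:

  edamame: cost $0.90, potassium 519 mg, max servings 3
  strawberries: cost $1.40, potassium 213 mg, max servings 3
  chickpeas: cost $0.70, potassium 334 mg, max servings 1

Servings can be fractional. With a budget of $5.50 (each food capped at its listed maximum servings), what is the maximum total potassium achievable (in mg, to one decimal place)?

Potassium per dollar: edamame 576.7, chickpeas 477.1, strawberries 152.1.
Take 3 servings of edamame: spends $2.70, +1557.0 mg potassium (running total 1557.0 mg).
Take 1 serving of chickpeas: spends $0.70, +334.0 mg potassium (running total 1891.0 mg).
Take 1.5 servings of strawberries: spends $2.10, +319.5 mg potassium (running total 2210.5 mg).
Greedy by best ratio exhausts the cost allowance optimally: 2210.5 mg.

2210.5 mg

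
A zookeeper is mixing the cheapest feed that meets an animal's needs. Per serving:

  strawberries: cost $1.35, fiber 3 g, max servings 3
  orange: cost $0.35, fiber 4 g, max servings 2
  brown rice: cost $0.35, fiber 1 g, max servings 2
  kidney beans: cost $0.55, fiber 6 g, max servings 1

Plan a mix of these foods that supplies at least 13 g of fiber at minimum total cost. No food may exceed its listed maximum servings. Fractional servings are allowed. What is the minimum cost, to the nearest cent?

Cost per g of fiber: orange $0.0875, kidney beans $0.0917, brown rice $0.3500, strawberries $0.4500.
Take 2 servings of orange: +8.0 g fiber for $0.70 (total $0.70, still need 5.0 g).
Take 0.8333 servings of kidney beans: +5.0 g fiber for $0.46 (total $1.16, still need 0.0 g).
Filling from the cheapest source first is optimal under one linear minimum: $1.16.

$1.16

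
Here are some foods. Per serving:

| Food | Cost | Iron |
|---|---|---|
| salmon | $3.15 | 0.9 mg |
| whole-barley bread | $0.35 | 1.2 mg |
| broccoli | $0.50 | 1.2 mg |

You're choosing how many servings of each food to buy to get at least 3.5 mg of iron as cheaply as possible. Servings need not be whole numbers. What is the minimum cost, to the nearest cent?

Cost per mg of iron: whole-barley bread $0.2917, broccoli $0.4167, salmon $3.5000.
With no serving limits, use only whole-barley bread: 3.5 mg / 1.2 mg = 2.917 servings × $0.35 = $1.02.

$1.02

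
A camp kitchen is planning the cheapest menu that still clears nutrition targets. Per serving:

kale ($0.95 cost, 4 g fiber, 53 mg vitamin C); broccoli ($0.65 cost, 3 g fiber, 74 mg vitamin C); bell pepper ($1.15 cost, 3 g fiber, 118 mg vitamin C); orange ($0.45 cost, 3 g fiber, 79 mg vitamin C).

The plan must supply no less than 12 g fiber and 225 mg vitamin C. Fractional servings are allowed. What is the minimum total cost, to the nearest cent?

At the optimum either one food covers both requirements or two foods hit both targets exactly; no other combination can be cheaper.
kale only: max(12/4, 225/53) = 4.245 servings → $4.03.
broccoli only: max(12/3, 225/74) = 4 servings → $2.60.
bell pepper only: max(12/3, 225/118) = 4 servings → $4.60.
orange only: max(12/3, 225/79) = 4 servings → $1.80.
kale + broccoli with both tight: 1.555 servings and 1.927 servings → $2.73.
kale + bell pepper with both tight: 2.367 servings and 0.8435 servings → $3.22.
kale + orange with both tight: 1.739 servings and 1.682 servings → $2.41.
broccoli + bell pepper with both targets exact would need a negative amount; discard.
broccoli + orange: the both-tight solution has a negative serving — not a feasible corner.
bell pepper + orange: intersection lies outside the first quadrant.
The minimum over all feasible corners is $1.80.

$1.80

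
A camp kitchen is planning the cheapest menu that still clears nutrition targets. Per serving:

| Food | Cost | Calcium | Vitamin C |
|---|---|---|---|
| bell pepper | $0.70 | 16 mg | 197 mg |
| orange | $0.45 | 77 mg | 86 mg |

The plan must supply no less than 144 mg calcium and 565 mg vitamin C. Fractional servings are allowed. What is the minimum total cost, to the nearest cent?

An LP optimum is at a vertex; with two nutrient constraints at most two foods are used. Check each candidate.
bell pepper only: max(144/16, 565/197) = 9 servings → $6.30.
orange only: max(144/77, 565/86) = 6.57 servings → $2.96.
bell pepper + orange with both tight: 2.256 servings and 1.401 servings → $2.21.
So the least-cost plan costs $2.21.

$2.21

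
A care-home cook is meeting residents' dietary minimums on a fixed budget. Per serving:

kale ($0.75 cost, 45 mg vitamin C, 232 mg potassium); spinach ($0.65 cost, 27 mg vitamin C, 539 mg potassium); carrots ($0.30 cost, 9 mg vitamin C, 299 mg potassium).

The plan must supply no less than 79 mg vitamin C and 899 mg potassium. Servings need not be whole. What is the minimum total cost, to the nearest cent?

At the optimum either one food covers both requirements or two foods hit both targets exactly; no other combination can be cheaper.
kale only: max(79/45, 899/232) = 3.875 servings → $2.91.
spinach only: max(79/27, 899/539) = 2.926 servings → $1.90.
carrots only: max(79/9, 899/299) = 8.778 servings → $2.63.
kale + spinach with both tight: 1.018 servings and 1.23 servings → $1.56.
kale + carrots with both tight: 1.366 servings and 1.947 servings → $1.61.
spinach + carrots with both targets exact would need a negative amount; discard.
The minimum over all feasible corners is $1.56.

$1.56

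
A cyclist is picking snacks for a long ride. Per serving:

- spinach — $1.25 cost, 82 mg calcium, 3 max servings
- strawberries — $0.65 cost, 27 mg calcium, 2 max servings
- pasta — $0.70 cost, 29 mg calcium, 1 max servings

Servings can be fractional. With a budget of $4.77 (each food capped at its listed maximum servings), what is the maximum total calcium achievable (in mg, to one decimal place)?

288.4 mg

Calcium per dollar: spinach 65.6, strawberries 41.54, pasta 41.43.
Take 3 servings of spinach: spends $3.75, +246.0 mg calcium (running total 246.0 mg).
Take 1.569 servings of strawberries: spends $1.02, +42.4 mg calcium (running total 288.4 mg).
Filling greedily by calcium-per-dollar is optimal for one linear limit, giving 288.4 mg.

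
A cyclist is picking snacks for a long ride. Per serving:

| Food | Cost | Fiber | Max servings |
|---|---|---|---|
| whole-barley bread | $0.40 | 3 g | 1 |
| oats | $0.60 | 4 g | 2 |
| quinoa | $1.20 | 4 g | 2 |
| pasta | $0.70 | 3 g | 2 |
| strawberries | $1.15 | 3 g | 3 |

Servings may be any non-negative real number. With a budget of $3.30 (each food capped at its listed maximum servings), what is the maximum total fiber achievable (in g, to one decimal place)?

18.0 g

Fiber per dollar: whole-barley bread 7.5, oats 6.667, pasta 4.286, quinoa 3.333, strawberries 2.609.
Take 1 serving of whole-barley bread: spends $0.40, +3.0 g fiber (running total 3.0 g).
Take 2 servings of oats: spends $1.20, +8.0 g fiber (running total 11.0 g).
Take 2 servings of pasta: spends $1.40, +6.0 g fiber (running total 17.0 g).
Take 0.25 servings of quinoa: spends $0.30, +1.0 g fiber (running total 18.0 g).
Filling greedily by fiber-per-dollar is optimal for one linear limit, giving 18.0 g.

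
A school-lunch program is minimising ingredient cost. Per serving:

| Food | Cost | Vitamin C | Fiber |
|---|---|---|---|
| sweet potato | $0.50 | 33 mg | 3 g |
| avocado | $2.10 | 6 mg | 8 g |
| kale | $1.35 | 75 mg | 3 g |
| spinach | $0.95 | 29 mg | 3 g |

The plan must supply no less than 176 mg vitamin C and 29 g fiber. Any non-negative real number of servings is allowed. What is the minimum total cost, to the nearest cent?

Compare the cost at each extreme point of the feasible region.
sweet potato only: max(176/33, 29/3) = 9.667 servings → $4.83.
avocado only: max(176/6, 29/8) = 29.33 servings → $61.60.
kale only: max(176/75, 29/3) = 9.667 servings → $13.05.
spinach only: max(176/29, 29/3) = 9.667 servings → $9.18.
sweet potato + avocado with both tight: 5.016 servings and 1.744 servings → $6.17.
sweet potato + kale: the both-tight solution has a negative serving — not a feasible corner.
sweet potato + spinach: the both-tight solution has a negative serving — not a feasible corner.
avocado + kale with both tight: 2.83 servings and 2.12 servings → $8.81.
avocado + spinach with both tight: 1.463 servings and 5.766 servings → $8.55.
kale + spinach with both targets exact would need a negative amount; discard.
Cheapest feasible corner: $4.83.

$4.83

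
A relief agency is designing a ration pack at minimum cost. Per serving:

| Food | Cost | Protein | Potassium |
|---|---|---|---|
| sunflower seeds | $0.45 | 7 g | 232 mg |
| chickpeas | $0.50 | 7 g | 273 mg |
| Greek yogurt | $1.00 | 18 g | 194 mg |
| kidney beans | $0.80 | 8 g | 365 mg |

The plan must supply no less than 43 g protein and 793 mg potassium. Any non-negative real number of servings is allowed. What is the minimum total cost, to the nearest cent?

sunflower seeds only: max(43/7, 793/232) = 6.143 servings → $2.76.
chickpeas only: max(43/7, 793/273) = 6.143 servings → $3.07.
Greek yogurt only: max(43/18, 793/194) = 4.088 servings → $4.09.
kidney beans only: max(43/8, 793/365) = 5.375 servings → $4.30.
sunflower seeds + chickpeas with both targets exact would need a negative amount; discard.
sunflower seeds + Greek yogurt with both tight: 2.105 servings and 1.57 servings → $2.52.
sunflower seeds + kidney beans: intersection lies outside the first quadrant.
chickpeas + Greek yogurt with both tight: 1.668 servings and 1.74 servings → $2.57.
chickpeas + kidney beans: the both-tight solution has a negative serving — not a feasible corner.
Greek yogurt + kidney beans with both tight: 1.863 servings and 1.182 servings → $2.81.
So the least-cost plan costs $2.52.

$2.52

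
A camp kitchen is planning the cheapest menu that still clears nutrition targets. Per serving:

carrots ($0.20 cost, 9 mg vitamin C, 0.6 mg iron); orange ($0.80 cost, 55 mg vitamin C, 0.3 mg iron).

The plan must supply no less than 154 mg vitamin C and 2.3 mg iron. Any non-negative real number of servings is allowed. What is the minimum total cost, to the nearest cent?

carrots only: max(154/9, 2.3/0.6) = 17.11 servings → $3.42.
orange only: max(154/55, 2.3/0.3) = 7.667 servings → $6.13.
carrots + orange with both tight: 2.65 servings and 2.366 servings → $2.42.
The minimum over all feasible corners is $2.42.

$2.42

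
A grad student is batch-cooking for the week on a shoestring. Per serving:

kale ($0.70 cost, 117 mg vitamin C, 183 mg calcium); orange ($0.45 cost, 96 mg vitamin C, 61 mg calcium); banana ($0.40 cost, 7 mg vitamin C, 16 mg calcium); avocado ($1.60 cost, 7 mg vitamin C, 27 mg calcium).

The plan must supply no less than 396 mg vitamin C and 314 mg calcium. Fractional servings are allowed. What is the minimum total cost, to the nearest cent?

For a min-cost LP with two ≥-constraints, a basic feasible solution has at most two positive variables.
kale only: max(396/117, 314/183) = 3.385 servings → $2.37.
orange only: max(396/96, 314/61) = 5.148 servings → $2.32.
banana only: max(396/7, 314/16) = 56.57 servings → $22.63.
avocado only: max(396/7, 314/27) = 56.57 servings → $90.51.
kale + orange with both tight: 0.5741 servings and 3.425 servings → $1.94.
kale + banana: intersection lies outside the first quadrant.
kale + avocado with both targets exact would need a negative amount; discard.
orange + banana with both tight: 3.731 servings and 5.399 servings → $3.84.
orange + avocado with both tight: 3.923 servings and 2.766 servings → $6.19.
banana + avocado: the both-tight solution has a negative serving — not a feasible corner.
Cheapest feasible corner: $1.94.

$1.94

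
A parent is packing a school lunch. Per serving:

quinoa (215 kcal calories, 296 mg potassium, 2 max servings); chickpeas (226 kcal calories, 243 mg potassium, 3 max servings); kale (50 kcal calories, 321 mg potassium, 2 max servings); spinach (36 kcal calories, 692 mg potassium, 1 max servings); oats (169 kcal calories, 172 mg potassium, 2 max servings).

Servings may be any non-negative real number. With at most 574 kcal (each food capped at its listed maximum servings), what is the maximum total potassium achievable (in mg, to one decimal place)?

Potassium per kcal: spinach 19.22, kale 6.42, quinoa 1.377, chickpeas 1.075, oats 1.018.
Take 1 serving of spinach: uses 36 kcal, +692.0 mg potassium (running total 692.0 mg).
Take 2 servings of kale: uses 100 kcal, +642.0 mg potassium (running total 1334.0 mg).
Take 2 servings of quinoa: uses 430 kcal, +592.0 mg potassium (running total 1926.0 mg).
Take 0.0354 servings of chickpeas: uses 8 kcal, +8.6 mg potassium (running total 1934.6 mg).
Filling greedily by potassium-per-kcal is optimal for one linear limit, giving 1934.6 mg.

1934.6 mg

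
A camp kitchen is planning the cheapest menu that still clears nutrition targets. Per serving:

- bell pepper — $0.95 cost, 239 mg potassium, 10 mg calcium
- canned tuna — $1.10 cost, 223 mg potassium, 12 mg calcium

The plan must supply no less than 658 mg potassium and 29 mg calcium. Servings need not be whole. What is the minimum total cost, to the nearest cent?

$2.73

This is a tiny linear program; its minimum lies at a vertex of the feasible set. List the vertices and price them.
bell pepper only: max(658/239, 29/10) = 2.9 servings → $2.75.
canned tuna only: max(658/223, 29/12) = 2.951 servings → $3.25.
bell pepper + canned tuna with both tight: 2.24 servings and 0.5502 servings → $2.73.
Cheapest feasible corner: $2.73.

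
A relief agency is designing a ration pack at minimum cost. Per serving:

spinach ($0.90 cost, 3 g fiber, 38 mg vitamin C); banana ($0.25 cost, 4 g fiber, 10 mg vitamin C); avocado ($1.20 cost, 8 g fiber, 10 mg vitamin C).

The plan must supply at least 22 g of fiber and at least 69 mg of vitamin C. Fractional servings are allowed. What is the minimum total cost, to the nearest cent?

Compare the cost at each extreme point of the feasible region.
spinach only: max(22/3, 69/38) = 7.333 servings → $6.60.
banana only: max(22/4, 69/10) = 6.9 servings → $1.73.
avocado only: max(22/8, 69/10) = 6.9 servings → $8.28.
spinach + banana with both tight: 0.459 servings and 5.156 servings → $1.70.
spinach + avocado with both tight: 1.212 servings and 2.296 servings → $3.85.
banana + avocado with both targets exact would need a negative amount; discard.
The minimum over all feasible corners is $1.70.

$1.70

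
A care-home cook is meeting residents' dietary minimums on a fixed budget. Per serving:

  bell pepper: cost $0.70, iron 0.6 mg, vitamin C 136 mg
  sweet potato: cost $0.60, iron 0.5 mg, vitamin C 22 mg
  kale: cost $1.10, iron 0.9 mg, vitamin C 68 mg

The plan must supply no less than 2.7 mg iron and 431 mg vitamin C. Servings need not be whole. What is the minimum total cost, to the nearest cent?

Two binding constraints pin down two serving amounts, so the optimal mix uses at most two foods. The candidates are each food alone (scaled to the tighter of iron/vitamin C) and each pair with both constraints tight.
bell pepper only: max(2.7/0.6, 431/136) = 4.5 servings → $3.15.
sweet potato only: max(2.7/0.5, 431/22) = 19.59 servings → $11.75.
kale only: max(2.7/0.9, 431/68) = 6.338 servings → $6.97.
bell pepper + sweet potato with both tight: 2.849 servings and 1.982 servings → $3.18.
bell pepper + kale with both tight: 2.504 servings and 1.331 servings → $3.22.
sweet potato + kale: intersection lies outside the first quadrant.
So the least-cost plan costs $3.15.

$3.15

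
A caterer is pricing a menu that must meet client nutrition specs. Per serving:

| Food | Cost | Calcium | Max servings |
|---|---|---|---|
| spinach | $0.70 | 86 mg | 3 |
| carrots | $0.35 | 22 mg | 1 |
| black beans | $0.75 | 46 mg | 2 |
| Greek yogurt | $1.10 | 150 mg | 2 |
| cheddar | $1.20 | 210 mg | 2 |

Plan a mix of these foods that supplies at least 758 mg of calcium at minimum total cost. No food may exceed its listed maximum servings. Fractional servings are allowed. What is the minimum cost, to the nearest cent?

$4.91

Cost per mg of calcium: cheddar $0.0057, Greek yogurt $0.0073, spinach $0.0081, carrots $0.0159, black beans $0.0163.
Take 2 servings of cheddar: +420.0 mg calcium for $2.40 (total $2.40, still need 338.0 mg).
Take 2 servings of Greek yogurt: +300.0 mg calcium for $2.20 (total $4.60, still need 38.0 mg).
Take 0.4419 servings of spinach: +38.0 mg calcium for $0.31 (total $4.91, still need 0.0 mg).
Filling from the cheapest source first is optimal under one linear minimum: $4.91.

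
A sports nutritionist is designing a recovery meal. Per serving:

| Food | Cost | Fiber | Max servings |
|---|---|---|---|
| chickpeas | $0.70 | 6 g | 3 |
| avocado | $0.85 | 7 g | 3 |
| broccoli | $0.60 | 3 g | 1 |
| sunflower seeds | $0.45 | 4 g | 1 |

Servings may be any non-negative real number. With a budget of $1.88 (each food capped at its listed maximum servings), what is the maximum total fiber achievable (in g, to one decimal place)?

Fiber per dollar: sunflower seeds 8.889, chickpeas 8.571, avocado 8.235, broccoli 5.
Take 1 serving of sunflower seeds: spends $0.45, +4.0 g fiber (running total 4.0 g).
Take 2.043 servings of chickpeas: spends $1.43, +12.3 g fiber (running total 16.3 g).
Greedy by best ratio exhausts the cost allowance optimally: 16.3 g.

16.3 g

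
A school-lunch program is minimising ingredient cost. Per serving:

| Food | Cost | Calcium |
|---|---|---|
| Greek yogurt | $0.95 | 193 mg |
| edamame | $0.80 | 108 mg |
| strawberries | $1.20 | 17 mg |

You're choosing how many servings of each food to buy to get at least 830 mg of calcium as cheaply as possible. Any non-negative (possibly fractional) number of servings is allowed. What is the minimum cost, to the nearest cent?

Cost per mg of calcium: Greek yogurt $0.0049, edamame $0.0074, strawberries $0.0706.
With no serving limits, use only Greek yogurt: 830 mg / 193 mg = 4.301 servings × $0.95 = $4.09.

$4.09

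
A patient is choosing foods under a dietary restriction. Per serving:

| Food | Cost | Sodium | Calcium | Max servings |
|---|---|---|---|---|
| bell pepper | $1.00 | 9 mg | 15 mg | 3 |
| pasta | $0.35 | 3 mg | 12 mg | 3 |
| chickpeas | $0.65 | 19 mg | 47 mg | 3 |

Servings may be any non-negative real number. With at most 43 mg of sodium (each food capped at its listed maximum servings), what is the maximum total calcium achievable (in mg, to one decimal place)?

120.1 mg

Calcium per mg sodium: pasta 4, chickpeas 2.474, bell pepper 1.667.
Take 3 servings of pasta: uses 9 mg sodium, +36.0 mg calcium (running total 36.0 mg).
Take 1.789 servings of chickpeas: uses 34 mg sodium, +84.1 mg calcium (running total 120.1 mg).
Filling greedily by calcium-per-mg sodium is optimal for one linear limit, giving 120.1 mg.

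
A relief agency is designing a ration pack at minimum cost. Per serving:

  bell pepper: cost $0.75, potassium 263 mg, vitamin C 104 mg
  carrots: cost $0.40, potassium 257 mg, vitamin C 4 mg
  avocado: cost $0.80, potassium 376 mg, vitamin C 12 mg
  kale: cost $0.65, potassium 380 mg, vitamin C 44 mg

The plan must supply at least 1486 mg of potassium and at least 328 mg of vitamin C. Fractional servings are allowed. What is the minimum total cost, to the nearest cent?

An LP optimum is at a vertex; with two nutrient constraints at most two foods are used. Check each candidate.
bell pepper only: max(1486/263, 328/104) = 5.65 servings → $4.24.
carrots only: max(1486/257, 328/4) = 82 servings → $32.80.
avocado only: max(1486/376, 328/12) = 27.33 servings → $21.87.
kale only: max(1486/380, 328/44) = 7.455 servings → $4.85.
bell pepper + carrots with both tight: 3.052 servings and 2.659 servings → $3.35.
bell pepper + avocado with both tight: 2.935 servings and 1.899 servings → $3.72.
bell pepper + kale with both tight: 2.12 servings and 2.443 servings → $3.18.
carrots + avocado: the both-tight solution has a negative serving — not a feasible corner.
carrots + kale: intersection lies outside the first quadrant.
avocado + kale with both targets exact would need a negative amount; discard.
Cheapest feasible corner: $3.18.

$3.18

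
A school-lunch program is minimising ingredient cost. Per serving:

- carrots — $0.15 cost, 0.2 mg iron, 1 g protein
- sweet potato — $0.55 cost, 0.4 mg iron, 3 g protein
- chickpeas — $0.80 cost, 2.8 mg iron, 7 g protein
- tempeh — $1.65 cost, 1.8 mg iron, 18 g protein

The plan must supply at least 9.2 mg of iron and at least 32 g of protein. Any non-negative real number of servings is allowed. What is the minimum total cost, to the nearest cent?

A basic optimal solution has at most two foods positive. Try each food alone and each pair with both targets met exactly.
carrots only: max(9.2/0.2, 32/1) = 46 servings → $6.90.
sweet potato only: max(9.2/0.4, 32/3) = 23 servings → $12.65.
chickpeas only: max(9.2/2.8, 32/7) = 4.571 servings → $3.66.
tempeh only: max(9.2/1.8, 32/18) = 5.111 servings → $8.43.
carrots + sweet potato with both targets exact would need a negative amount; discard.
carrots + chickpeas with both tight: 18 servings and 2 servings → $4.30.
carrots + tempeh: intersection lies outside the first quadrant.
sweet potato + chickpeas with both tight: 4.5 servings and 2.643 servings → $4.59.
sweet potato + tempeh: the both-tight solution has a negative serving — not a feasible corner.
chickpeas + tempeh with both tight: 2.857 servings and 0.6667 servings → $3.39.
So the least-cost plan costs $3.39.

$3.39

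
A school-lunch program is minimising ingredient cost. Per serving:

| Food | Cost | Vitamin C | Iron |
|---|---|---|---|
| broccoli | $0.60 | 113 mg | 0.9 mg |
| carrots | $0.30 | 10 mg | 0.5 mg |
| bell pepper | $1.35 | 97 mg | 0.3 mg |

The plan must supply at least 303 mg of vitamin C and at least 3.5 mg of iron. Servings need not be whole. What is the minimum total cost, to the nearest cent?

$2.25

broccoli only: max(303/113, 3.5/0.9) = 3.889 servings → $2.33.
carrots only: max(303/10, 3.5/0.5) = 30.3 servings → $9.09.
bell pepper only: max(303/97, 3.5/0.3) = 11.67 servings → $15.75.
broccoli + carrots with both tight: 2.453 servings and 2.585 servings → $2.25.
broccoli + bell pepper: intersection lies outside the first quadrant.
carrots + bell pepper with both tight: 5.464 servings and 2.56 servings → $5.10.
The minimum over all feasible corners is $2.25.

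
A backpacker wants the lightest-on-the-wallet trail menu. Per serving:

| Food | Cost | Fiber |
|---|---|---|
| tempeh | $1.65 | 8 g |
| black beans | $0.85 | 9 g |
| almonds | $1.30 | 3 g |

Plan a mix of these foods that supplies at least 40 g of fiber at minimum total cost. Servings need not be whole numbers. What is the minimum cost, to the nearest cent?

$3.78

Cost per g of fiber: black beans $0.0944, tempeh $0.2062, almonds $0.4333.
With no serving limits, use only black beans: 40 g / 9 g = 4.444 servings × $0.85 = $3.78.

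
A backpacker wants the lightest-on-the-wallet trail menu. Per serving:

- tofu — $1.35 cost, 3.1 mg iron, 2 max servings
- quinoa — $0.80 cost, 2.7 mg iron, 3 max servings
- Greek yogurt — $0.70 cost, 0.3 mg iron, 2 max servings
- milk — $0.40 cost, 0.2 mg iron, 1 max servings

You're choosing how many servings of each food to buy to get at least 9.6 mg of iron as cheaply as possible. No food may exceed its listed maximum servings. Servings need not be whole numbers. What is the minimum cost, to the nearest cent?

Cost per mg of iron: quinoa $0.2963, tofu $0.4355, milk $2.0000, Greek yogurt $2.3333.
Take 3 servings of quinoa: +8.1 mg iron for $2.40 (total $2.40, still need 1.5 mg).
Take 0.4839 servings of tofu: +1.5 mg iron for $0.65 (total $3.05, still need 0.0 mg).
Greedy by cheapest-per-mg is optimal for a single linear constraint, so the minimum cost is $3.05.

$3.05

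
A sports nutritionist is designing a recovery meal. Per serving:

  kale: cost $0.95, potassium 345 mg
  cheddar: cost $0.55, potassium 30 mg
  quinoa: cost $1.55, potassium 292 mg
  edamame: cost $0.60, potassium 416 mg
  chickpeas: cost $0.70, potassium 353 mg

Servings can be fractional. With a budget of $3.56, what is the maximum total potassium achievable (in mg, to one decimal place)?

2468.3 mg

Potassium per dollar: edamame 693.3, chickpeas 504.3, kale 363.2, quinoa 188.4, cheddar 54.55.
With no serving limits, spend the whole cost allowance on edamame: $3.56 / $0.60 × 416 mg = 2468.3 mg.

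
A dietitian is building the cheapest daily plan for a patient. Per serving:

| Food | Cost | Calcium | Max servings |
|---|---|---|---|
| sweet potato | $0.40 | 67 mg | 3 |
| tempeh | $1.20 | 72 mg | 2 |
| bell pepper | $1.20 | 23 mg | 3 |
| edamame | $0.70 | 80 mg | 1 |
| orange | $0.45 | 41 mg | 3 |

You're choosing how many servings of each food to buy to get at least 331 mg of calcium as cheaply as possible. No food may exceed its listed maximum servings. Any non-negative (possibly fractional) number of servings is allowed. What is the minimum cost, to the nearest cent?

Cost per mg of calcium: sweet potato $0.0060, edamame $0.0088, orange $0.0110, tempeh $0.0167, bell pepper $0.0522.
Take 3 servings of sweet potato: +201.0 mg calcium for $1.20 (total $1.20, still need 130.0 mg).
Take 1 serving of edamame: +80.0 mg calcium for $0.70 (total $1.90, still need 50.0 mg).
Take 1.22 servings of orange: +50.0 mg calcium for $0.55 (total $2.45, still need 0.0 mg).
Greedy by cheapest-per-mg is optimal for a single linear constraint, so the minimum cost is $2.45.

$2.45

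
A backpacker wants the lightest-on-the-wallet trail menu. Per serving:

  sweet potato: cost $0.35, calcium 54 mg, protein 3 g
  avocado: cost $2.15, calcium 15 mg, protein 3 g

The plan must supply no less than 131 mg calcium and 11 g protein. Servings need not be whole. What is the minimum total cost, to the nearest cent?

$1.28

sweet potato only: max(131/54, 11/3) = 3.667 servings → $1.28.
avocado only: max(131/15, 11/3) = 8.733 servings → $18.78.
sweet potato + avocado with both tight: 1.949 servings and 1.718 servings → $4.38.
Cheapest feasible corner: $1.28.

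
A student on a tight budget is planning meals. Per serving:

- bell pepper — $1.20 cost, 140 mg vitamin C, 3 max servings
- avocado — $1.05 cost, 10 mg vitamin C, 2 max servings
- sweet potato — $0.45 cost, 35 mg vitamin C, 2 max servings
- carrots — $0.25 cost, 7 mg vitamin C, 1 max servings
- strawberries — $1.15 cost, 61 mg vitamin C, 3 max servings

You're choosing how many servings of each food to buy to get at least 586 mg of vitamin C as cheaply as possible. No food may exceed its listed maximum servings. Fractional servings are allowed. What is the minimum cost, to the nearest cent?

Cost per mg of vitamin C: bell pepper $0.0086, sweet potato $0.0129, strawberries $0.0189, carrots $0.0357, avocado $0.1050.
Take 3 servings of bell pepper: +420.0 mg vitamin C for $3.60 (total $3.60, still need 166.0 mg).
Take 2 servings of sweet potato: +70.0 mg vitamin C for $0.90 (total $4.50, still need 96.0 mg).
Take 1.574 servings of strawberries: +96.0 mg vitamin C for $1.81 (total $6.31, still need 0.0 mg).
Filling from the cheapest source first is optimal under one linear minimum: $6.31.

$6.31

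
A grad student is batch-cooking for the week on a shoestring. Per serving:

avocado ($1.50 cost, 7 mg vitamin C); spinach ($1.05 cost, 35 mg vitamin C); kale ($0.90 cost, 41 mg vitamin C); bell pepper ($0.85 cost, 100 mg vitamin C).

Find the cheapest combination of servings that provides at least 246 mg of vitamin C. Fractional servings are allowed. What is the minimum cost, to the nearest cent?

Cost per mg of vitamin C: bell pepper $0.0085, kale $0.0220, spinach $0.0300, avocado $0.2143.
With no serving limits, use only bell pepper: 246 mg / 100 mg = 2.46 servings × $0.85 = $2.09.

$2.09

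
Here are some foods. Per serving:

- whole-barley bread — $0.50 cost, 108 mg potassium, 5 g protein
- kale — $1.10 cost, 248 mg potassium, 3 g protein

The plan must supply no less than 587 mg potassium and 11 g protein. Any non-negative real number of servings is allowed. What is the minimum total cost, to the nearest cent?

The cheapest plan sits at a corner of the feasible region — with two constraints it uses at most two foods.
whole-barley bread only: max(587/108, 11/5) = 5.435 servings → $2.72.
kale only: max(587/248, 11/3) = 3.667 servings → $4.03.
whole-barley bread + kale with both tight: 1.056 servings and 1.907 servings → $2.63.
So the least-cost plan costs $2.63.

$2.63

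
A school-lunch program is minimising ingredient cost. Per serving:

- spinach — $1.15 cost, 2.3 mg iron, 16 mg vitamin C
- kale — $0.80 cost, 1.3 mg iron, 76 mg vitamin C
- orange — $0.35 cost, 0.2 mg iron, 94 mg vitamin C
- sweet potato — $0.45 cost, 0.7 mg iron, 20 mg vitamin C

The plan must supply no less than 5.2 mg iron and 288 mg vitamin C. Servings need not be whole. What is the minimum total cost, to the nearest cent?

$3.16

A basic optimal solution has at most two foods positive. Try each food alone and each pair with both targets met exactly.
spinach only: max(5.2/2.3, 288/16) = 18 servings → $20.70.
kale only: max(5.2/1.3, 288/76) = 4 servings → $3.20.
orange only: max(5.2/0.2, 288/94) = 26 servings → $9.10.
sweet potato only: max(5.2/0.7, 288/20) = 14.4 servings → $6.48.
spinach + kale with both tight: 0.1351 servings and 3.761 servings → $3.16.
spinach + orange with both tight: 2.024 servings and 2.719 servings → $3.28.
spinach + sweet potato: intersection lies outside the first quadrant.
kale + orange: intersection lies outside the first quadrant.
kale + sweet potato with both tight: 3.588 servings and 0.7647 servings → $3.21.
orange + sweet potato with both tight: 1.579 servings and 6.977 servings → $3.69.
Cheapest feasible corner: $3.16.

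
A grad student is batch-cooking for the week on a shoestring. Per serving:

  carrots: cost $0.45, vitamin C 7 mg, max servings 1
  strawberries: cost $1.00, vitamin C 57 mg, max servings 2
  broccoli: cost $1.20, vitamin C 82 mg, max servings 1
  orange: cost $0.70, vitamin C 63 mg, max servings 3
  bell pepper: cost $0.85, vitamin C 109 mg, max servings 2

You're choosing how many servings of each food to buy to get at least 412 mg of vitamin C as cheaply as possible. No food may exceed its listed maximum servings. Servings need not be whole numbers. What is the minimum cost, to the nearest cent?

$3.87

Cost per mg of vitamin C: bell pepper $0.0078, orange $0.0111, broccoli $0.0146, strawberries $0.0175, carrots $0.0643.
Take 2 servings of bell pepper: +218.0 mg vitamin C for $1.70 (total $1.70, still need 194.0 mg).
Take 3 servings of orange: +189.0 mg vitamin C for $2.10 (total $3.80, still need 5.0 mg).
Take 0.06098 servings of broccoli: +5.0 mg vitamin C for $0.07 (total $3.87, still need 0.0 mg).
Greedy by cheapest-per-mg is optimal for a single linear constraint, so the minimum cost is $3.87.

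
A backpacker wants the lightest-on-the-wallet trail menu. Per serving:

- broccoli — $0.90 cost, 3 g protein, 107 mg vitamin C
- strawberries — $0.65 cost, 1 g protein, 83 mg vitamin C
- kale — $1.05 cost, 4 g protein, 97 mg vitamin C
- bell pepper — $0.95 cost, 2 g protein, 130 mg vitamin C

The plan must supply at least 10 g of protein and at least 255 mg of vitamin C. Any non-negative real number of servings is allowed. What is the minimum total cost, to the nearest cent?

Compare the cost at each extreme point of the feasible region.
broccoli only: max(10/3, 255/107) = 3.333 servings → $3.00.
strawberries only: max(10/1, 255/83) = 10 servings → $6.50.
kale only: max(10/4, 255/97) = 2.629 servings → $2.76.
bell pepper only: max(10/2, 255/130) = 5 servings → $4.75.
broccoli + strawberries with both targets exact would need a negative amount; discard.
broccoli + kale with both tight: 0.365 servings and 2.226 servings → $2.67.
broccoli + bell pepper: the both-tight solution has a negative serving — not a feasible corner.
strawberries + kale with both tight: 0.2128 servings and 2.447 servings → $2.71.
strawberries + bell pepper with both targets exact would need a negative amount; discard.
kale + bell pepper with both tight: 2.423 servings and 0.1534 servings → $2.69.
Cheapest feasible corner: $2.67.

$2.67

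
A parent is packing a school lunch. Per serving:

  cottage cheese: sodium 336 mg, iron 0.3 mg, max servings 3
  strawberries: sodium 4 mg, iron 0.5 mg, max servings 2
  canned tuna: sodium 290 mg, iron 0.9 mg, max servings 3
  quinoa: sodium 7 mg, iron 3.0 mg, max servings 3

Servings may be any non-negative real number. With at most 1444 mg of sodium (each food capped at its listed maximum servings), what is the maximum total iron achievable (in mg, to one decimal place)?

Iron per mg sodium: quinoa 0.4286, strawberries 0.125, canned tuna 0.003103, cottage cheese 0.0008929.
Take 3 servings of quinoa: uses 21 mg sodium, +9.0 mg iron (running total 9.0 mg).
Take 2 servings of strawberries: uses 8 mg sodium, +1.0 mg iron (running total 10.0 mg).
Take 3 servings of canned tuna: uses 870 mg sodium, +2.7 mg iron (running total 12.7 mg).
Take 1.622 servings of cottage cheese: uses 545 mg sodium, +0.5 mg iron (running total 13.2 mg).
Filling greedily by iron-per-mg sodium is optimal for one linear limit, giving 13.2 mg.

13.2 mg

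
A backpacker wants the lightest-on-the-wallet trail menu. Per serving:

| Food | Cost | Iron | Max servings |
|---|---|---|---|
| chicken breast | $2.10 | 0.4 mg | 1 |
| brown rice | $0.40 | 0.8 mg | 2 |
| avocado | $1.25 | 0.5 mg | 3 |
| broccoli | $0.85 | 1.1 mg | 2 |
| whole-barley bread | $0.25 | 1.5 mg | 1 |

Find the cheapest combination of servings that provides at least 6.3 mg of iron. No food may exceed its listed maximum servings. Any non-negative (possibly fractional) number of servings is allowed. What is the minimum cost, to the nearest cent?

$5.25

Cost per mg of iron: whole-barley bread $0.1667, brown rice $0.5000, broccoli $0.7727, avocado $2.5000, chicken breast $5.2500.
Take 1 serving of whole-barley bread: +1.5 mg iron for $0.25 (total $0.25, still need 4.8 mg).
Take 2 servings of brown rice: +1.6 mg iron for $0.80 (total $1.05, still need 3.2 mg).
Take 2 servings of broccoli: +2.2 mg iron for $1.70 (total $2.75, still need 1.0 mg).
Take 2 servings of avocado: +1.0 mg iron for $2.50 (total $5.25, still need 0.0 mg).
Filling from the cheapest source first is optimal under one linear minimum: $5.25.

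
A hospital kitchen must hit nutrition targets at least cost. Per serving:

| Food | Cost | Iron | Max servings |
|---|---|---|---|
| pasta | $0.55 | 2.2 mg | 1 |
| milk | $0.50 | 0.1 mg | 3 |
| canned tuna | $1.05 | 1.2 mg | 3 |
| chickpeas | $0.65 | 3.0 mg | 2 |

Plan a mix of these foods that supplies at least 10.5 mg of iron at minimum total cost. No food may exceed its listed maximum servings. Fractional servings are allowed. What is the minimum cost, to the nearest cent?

Cost per mg of iron: chickpeas $0.2167, pasta $0.2500, canned tuna $0.8750, milk $5.0000.
Take 2 servings of chickpeas: +6.0 mg iron for $1.30 (total $1.30, still need 4.5 mg).
Take 1 serving of pasta: +2.2 mg iron for $0.55 (total $1.85, still need 2.3 mg).
Take 1.917 servings of canned tuna: +2.3 mg iron for $2.01 (total $3.86, still need 0.0 mg).
Greedy by cheapest-per-mg is optimal for a single linear constraint, so the minimum cost is $3.86.

$3.86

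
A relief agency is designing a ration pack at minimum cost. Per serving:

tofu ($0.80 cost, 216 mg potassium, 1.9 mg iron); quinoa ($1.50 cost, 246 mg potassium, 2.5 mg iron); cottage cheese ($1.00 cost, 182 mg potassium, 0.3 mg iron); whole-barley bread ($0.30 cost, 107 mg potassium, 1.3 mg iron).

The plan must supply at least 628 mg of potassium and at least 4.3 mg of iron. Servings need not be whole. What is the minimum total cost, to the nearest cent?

$1.76

Compare the cost at each extreme point of the feasible region.
tofu only: max(628/216, 4.3/1.9) = 2.907 servings → $2.33.
quinoa only: max(628/246, 4.3/2.5) = 2.553 servings → $3.83.
cottage cheese only: max(628/182, 4.3/0.3) = 14.33 servings → $14.33.
whole-barley bread only: max(628/107, 4.3/1.3) = 5.869 servings → $1.76.
tofu + quinoa: the both-tight solution has a negative serving — not a feasible corner.
tofu + cottage cheese with both tight: 2.115 servings and 0.9409 servings → $2.63.
tofu + whole-barley bread with both targets exact would need a negative amount; discard.
quinoa + cottage cheese with both tight: 1.559 servings and 1.344 servings → $3.68.
quinoa + whole-barley bread: intersection lies outside the first quadrant.
cottage cheese + whole-barley bread with both tight: 1.742 servings and 2.906 servings → $2.61.
Cheapest feasible corner: $1.76.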